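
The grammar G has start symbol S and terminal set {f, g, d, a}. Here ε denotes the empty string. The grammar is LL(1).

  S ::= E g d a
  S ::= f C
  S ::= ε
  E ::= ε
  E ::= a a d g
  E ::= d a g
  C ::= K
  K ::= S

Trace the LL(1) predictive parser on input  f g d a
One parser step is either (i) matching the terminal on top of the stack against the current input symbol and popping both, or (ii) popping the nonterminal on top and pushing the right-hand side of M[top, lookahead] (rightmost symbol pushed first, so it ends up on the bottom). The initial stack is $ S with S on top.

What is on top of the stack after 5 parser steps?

     Stack  Input      Action
  1  $ S    f g d a $  expand S ::= f C
  2  $ C f  f g d a $  match f
  3  $ C    g d a $    expand C ::= K
  4  $ K    g d a $    expand K ::= S
  5  $ S    g d a $    expand S ::= E g d a
Stack after step 5: $ a d g E (top = E).

E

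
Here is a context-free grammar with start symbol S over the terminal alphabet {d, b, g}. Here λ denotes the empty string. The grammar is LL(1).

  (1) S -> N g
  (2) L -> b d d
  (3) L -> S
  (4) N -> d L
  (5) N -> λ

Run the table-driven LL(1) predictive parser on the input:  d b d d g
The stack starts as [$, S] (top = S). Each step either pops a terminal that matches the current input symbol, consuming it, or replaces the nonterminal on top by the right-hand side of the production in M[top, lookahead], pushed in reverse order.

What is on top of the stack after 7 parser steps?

     Stack      Input        Action
  1  $ S        d b d d g $  expand S -> N g
  2  $ g N      d b d d g $  expand N -> d L
  3  $ g L d    d b d d g $  match d
  4  $ g L      b d d g $    expand L -> b d d
  5  $ g d d b  b d d g $    match b
  6  $ g d d    d d g $      match d
  7  $ g d      d g $        match d
Stack after step 7: $ g (top = g).

g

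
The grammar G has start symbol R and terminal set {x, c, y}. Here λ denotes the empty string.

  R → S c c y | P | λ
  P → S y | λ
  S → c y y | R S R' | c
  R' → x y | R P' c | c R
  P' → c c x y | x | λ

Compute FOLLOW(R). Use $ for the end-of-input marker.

FIRST(P'): from P'→c c x y we get {c}; from P'→x we get {x}; from P'→λ we get {λ}. So FIRST(P') = {λ, c, x}.
FIRST(R): from R→S c c y we get {c}; from R→P we get {λ, c}; from R→λ we get {λ}. So FIRST(R) = {λ, c}.
FIRST(S): from S→c y y we get {c}; from S→R S R' we get {c}; from S→c we get {c}. So FIRST(S) = {c}.
FIRST(R'): from R'→x y we get {x}; from R'→R P' c we get {c, x}; from R'→c R we get {c}. So FIRST(R') = {c, x}.
FIRST(P): from P→S y we get {c}; from P→λ we get {λ}. So FIRST(P) = {λ, c}.
FOLLOW(R) includes $ since R is the start symbol.
FOLLOW(S): in R→S c c y, S is followed by c c y with FIRST {c}; in P→S y, S is followed by y with FIRST {y}; in S→R S R', S is followed by R' with FIRST {c, x}. Thus FOLLOW(S) = {c, x, y}.
FOLLOW(R'): in S→R S R', the suffix after R' is empty, so FOLLOW(R') ⊇ FOLLOW(S) = {c, x, y}. Thus FOLLOW(R') = {c, x, y}.
FOLLOW(R): in S→R S R', R is followed by S R' with FIRST {c}; in R'→R P' c, R is followed by P' c with FIRST {c, x}; in R'→c R, the suffix after R is empty, so FOLLOW(R) ⊇ FOLLOW(R') = {c, x, y}. Thus FOLLOW(R) = {$, c, x, y}.
FOLLOW(P): in R→P, the suffix after P is empty, so FOLLOW(P) ⊇ FOLLOW(R) = {$, c, x, y}. Thus FOLLOW(P) = {$, c, x, y}.
FOLLOW(P'): in R'→R P' c, P' is followed by c with FIRST {c}. Thus FOLLOW(P') = {c}.

{$, c, x, y}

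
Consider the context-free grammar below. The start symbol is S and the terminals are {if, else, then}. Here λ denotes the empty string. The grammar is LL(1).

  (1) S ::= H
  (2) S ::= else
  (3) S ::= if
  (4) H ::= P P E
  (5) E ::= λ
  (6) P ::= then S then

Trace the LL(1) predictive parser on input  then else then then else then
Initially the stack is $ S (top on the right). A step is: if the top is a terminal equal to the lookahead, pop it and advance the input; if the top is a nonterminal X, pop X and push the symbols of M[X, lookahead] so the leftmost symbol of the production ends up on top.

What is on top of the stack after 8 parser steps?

step 1: stack=$ S  input=then else then then else then $  — expand S ::= H
step 2: stack=$ H  input=then else then then else then $  — expand H ::= P P E
step 3: stack=$ E P P  input=then else then then else then $  — expand P ::= then S then
step 4: stack=$ E P then S then  input=then else then then else then $  — match then
step 5: stack=$ E P then S  input=else then then else then $  — expand S ::= else
step 6: stack=$ E P then else  input=else then then else then $  — match else
step 7: stack=$ E P then  input=then then else then $  — match then
step 8: stack=$ E P  input=then else then $  — expand P ::= then S then
Stack after step 8: $ E then S then (top = then).

then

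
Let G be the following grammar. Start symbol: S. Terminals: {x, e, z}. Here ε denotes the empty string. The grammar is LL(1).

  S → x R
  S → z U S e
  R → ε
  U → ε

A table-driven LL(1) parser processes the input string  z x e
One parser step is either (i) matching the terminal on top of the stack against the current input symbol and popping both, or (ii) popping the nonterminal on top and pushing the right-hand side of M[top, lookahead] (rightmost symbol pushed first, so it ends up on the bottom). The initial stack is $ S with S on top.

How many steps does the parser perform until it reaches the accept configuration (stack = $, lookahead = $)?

7

     Stack      Input    Action
  1  $ S        z x e $  expand S → z U S e
  2  $ e S U z  z x e $  match z
  3  $ e S U    x e $    expand U → ε
  4  $ e S      x e $    expand S → x R
  5  $ e R x    x e $    match x
  6  $ e R      e $      expand R → ε
  7  $ e        e $      match e
Accept reached after 7 steps.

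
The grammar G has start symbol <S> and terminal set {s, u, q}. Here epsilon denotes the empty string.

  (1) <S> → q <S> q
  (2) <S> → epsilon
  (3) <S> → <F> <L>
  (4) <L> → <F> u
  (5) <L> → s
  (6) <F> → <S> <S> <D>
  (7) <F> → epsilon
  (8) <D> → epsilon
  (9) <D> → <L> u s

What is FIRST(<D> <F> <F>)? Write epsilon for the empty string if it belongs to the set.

FIRST(<S>) = {epsilon, q, s, u}  (via <F> <L>)
FIRST(<L>) = {q, s, u}  (via <F> u)
FIRST(<D>) = {epsilon, q, s, u}  (via <L> u s)
FIRST(<F>) = {epsilon, q, s, u}  (via <S> <S> <D>)
FIRST(<D> <F> <F>): take FIRST of each symbol in turn, carrying on past any symbol whose FIRST contains epsilon; result {epsilon, q, s, u}.

{epsilon, q, s, u}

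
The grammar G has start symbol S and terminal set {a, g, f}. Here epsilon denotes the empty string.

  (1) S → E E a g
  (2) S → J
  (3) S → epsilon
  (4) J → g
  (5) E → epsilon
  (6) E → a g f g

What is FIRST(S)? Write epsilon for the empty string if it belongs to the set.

FIRST(J) = {g}
FIRST(E) = {epsilon, a}
FIRST(S) = {epsilon, a, g}  (via E E a g, J)

{epsilon, a, g}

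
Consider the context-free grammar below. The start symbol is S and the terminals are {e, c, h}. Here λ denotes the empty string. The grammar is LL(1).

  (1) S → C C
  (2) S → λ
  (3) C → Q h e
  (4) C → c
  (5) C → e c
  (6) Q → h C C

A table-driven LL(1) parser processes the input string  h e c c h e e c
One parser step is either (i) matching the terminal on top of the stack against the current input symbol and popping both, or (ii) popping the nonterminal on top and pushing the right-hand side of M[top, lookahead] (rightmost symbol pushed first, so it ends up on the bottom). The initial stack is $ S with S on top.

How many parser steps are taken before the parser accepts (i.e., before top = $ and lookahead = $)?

14

      Stack          Input              Action
   1  $ S            h e c c h e e c $  expand S → C C
   2  $ C C          h e c c h e e c $  expand C → Q h e
   3  $ C e h Q      h e c c h e e c $  expand Q → h C C
   4  $ C e h C C h  h e c c h e e c $  match h
   5  $ C e h C C    e c c h e e c $    expand C → e c
   6  $ C e h C c e  e c c h e e c $    match e
   7  $ C e h C c    c c h e e c $      match c
   8  $ C e h C      c h e e c $        expand C → c
   9  $ C e h c      c h e e c $        match c
  10  $ C e h        h e e c $          match h
  11  $ C e          e e c $            match e
  12  $ C            e c $              expand C → e c
  13  $ c e          e c $              match e
  14  $ c            c $                match c
Accept reached after 14 steps.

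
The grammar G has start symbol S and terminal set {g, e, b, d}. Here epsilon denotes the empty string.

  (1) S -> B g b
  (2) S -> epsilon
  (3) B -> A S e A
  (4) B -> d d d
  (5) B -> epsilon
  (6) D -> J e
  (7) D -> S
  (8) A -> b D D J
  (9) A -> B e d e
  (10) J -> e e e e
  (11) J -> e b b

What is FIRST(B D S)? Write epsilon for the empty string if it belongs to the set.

FIRST(J) = {e}
FIRST(S) = {epsilon, b, d, e, g}  (via B g b)
FIRST(D) = {epsilon, b, d, e, g}  (via J e, S)
FIRST(B) = {epsilon, b, d, e}  (via A S e A)
FIRST(A) = {b, d, e}  (via B e d e)
FIRST(B D S): take FIRST of each symbol in turn, carrying on past any symbol whose FIRST contains epsilon; result {epsilon, b, d, e, g}.

{epsilon, b, d, e, g}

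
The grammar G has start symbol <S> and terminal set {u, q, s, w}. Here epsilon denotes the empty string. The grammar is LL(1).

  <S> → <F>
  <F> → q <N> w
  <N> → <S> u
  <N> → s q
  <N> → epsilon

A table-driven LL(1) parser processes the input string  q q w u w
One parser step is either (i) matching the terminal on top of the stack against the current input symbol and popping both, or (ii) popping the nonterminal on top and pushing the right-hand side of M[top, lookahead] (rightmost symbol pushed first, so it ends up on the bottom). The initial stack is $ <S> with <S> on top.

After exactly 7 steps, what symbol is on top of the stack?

step 1: stack=$ <S>  input=q q w u w $  — expand <S> → <F>
step 2: stack=$ <F>  input=q q w u w $  — expand <F> → q <N> w
step 3: stack=$ w <N> q  input=q q w u w $  — match q
step 4: stack=$ w <N>  input=q w u w $  — expand <N> → <S> u
step 5: stack=$ w u <S>  input=q w u w $  — expand <S> → <F>
step 6: stack=$ w u <F>  input=q w u w $  — expand <F> → q <N> w
step 7: stack=$ w u w <N> q  input=q w u w $  — match q
Stack after step 7: $ w u w <N> (top = <N>).

<N>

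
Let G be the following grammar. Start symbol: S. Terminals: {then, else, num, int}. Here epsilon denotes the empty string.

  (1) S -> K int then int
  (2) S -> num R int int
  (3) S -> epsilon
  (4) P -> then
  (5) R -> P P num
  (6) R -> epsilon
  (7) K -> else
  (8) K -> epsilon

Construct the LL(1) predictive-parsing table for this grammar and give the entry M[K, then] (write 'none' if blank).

none

FIRST(P) = {then}
FIRST(K) = {epsilon, else}
FIRST(S) = {epsilon, else, int, num}  (via K int then int)
FIRST(R) = {epsilon, then}  (via P P num)
FOLLOW(S) includes $ since S is the start symbol.
FOLLOW(K): in S->K int then int, K is followed by int then int with FIRST {int}. Thus FOLLOW(K) = {int}.
For K -> else: FIRST(else) = {else}, so it goes in M[K, t] for t ∈ {else}.
For K -> epsilon: FIRST(epsilon) = {epsilon}, so it goes in M[K, t] for t ∈ {}; since epsilon ∈ FIRST, also for every t ∈ FOLLOW(K) = {int}.
None of these place a production in M[K, then].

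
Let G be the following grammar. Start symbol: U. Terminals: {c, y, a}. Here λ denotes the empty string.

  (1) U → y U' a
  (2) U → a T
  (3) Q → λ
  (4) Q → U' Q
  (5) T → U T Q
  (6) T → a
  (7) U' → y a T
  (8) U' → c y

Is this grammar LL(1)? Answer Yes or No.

FIRST(U) = {a, y}
FIRST(Q) = {λ, c, y}
FIRST(T) = {a, y}
FIRST(U') = {c, y}
FOLLOW(U) = {$, a, y}
FOLLOW(Q) = {$, a, c, y}
FOLLOW(T) = {$, a, c, y}
FOLLOW(U') = {$, a, c, y}
Cell M[Q, c] receives both Q → λ and Q → U' Q — the grammar is not LL(1).

No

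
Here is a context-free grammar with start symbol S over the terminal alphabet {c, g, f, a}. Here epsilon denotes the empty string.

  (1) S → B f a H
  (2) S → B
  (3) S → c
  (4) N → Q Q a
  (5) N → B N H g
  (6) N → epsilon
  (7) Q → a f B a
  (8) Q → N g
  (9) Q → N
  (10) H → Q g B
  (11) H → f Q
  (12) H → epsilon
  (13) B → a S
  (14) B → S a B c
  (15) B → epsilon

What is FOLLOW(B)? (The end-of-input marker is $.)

FIRST(S): from S→B f a H we get {a, c, f}; from S→B we get {epsilon, a, c, f}; from S→c we get {c}. So FIRST(S) = {epsilon, a, c, f}.
FIRST(B): from B→a S we get {a}; from B→S a B c we get {a, c, f}; from B→epsilon we get {epsilon}. So FIRST(B) = {epsilon, a, c, f}.
FIRST(N): from N→Q Q a we get {a, c, f, g}; from N→B N H g we get {a, c, f, g}; from N→epsilon we get {epsilon}. So FIRST(N) = {epsilon, a, c, f, g}.
FIRST(Q): from Q→a f B a we get {a}; from Q→N g we get {a, c, f, g}; from Q→N we get {epsilon, a, c, f, g}. So FIRST(Q) = {epsilon, a, c, f, g}.
FIRST(H): from H→Q g B we get {a, c, f, g}; from H→f Q we get {f}; from H→epsilon we get {epsilon}. So FIRST(H) = {epsilon, a, c, f, g}.
FOLLOW(S) includes $ since S is the start symbol.
FOLLOW(S): in B→a S, the suffix after S is empty, so FOLLOW(S) ⊇ FOLLOW(B) = {$, a, c, f, g}; in B→S a B c, S is followed by a B c with FIRST {a}. Thus FOLLOW(S) = {$, a, c, f, g}.
FOLLOW(H): in S→B f a H, the suffix after H is empty, so FOLLOW(H) ⊇ FOLLOW(S) = {$, a, c, f, g}; in N→B N H g, H is followed by g with FIRST {g}. Thus FOLLOW(H) = {$, a, c, f, g}.
FOLLOW(Q): in N→Q Q a (occurrence 1), Q is followed by Q a with FIRST {a, c, f, g}; in N→Q Q a (occurrence 2), Q is followed by a with FIRST {a}; in H→Q g B, Q is followed by g B with FIRST {g}; in H→f Q, the suffix after Q is empty, so FOLLOW(Q) ⊇ FOLLOW(H) = {$, a, c, f, g}. Thus FOLLOW(Q) = {$, a, c, f, g}.
FOLLOW(N): in N→B N H g, N is followed by H g with FIRST {a, c, f, g}; in Q→N g, N is followed by g with FIRST {g}; in Q→N, the suffix after N is empty, so FOLLOW(N) ⊇ FOLLOW(Q) = {$, a, c, f, g}. Thus FOLLOW(N) = {$, a, c, f, g}.
FOLLOW(B): in S→B f a H, B is followed by f a H with FIRST {f}; in S→B, the suffix after B is empty, so FOLLOW(B) ⊇ FOLLOW(S) = {$, a, c, f, g}; in N→B N H g, B is followed by N H g with FIRST {a, c, f, g}; in Q→a f B a, B is followed by a with FIRST {a}; in H→Q g B, the suffix after B is empty, so FOLLOW(B) ⊇ FOLLOW(H) = {$, a, c, f, g}; in B→S a B c, B is followed by c with FIRST {c}. Thus FOLLOW(B) = {$, a, c, f, g}.

{$, a, c, f, g}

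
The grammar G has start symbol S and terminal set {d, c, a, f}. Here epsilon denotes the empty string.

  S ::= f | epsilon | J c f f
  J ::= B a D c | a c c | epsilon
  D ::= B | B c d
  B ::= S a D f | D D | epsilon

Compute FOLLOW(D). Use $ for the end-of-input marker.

{a, c, f}

FIRST(S): from S::=f we get {f}; from S::=epsilon we get {epsilon}; from S::=J c f f we get {a, c, f}. So FIRST(S) = {epsilon, a, c, f}.
FIRST(J): from J::=B a D c we get {a, c, f}; from J::=a c c we get {a}; from J::=epsilon we get {epsilon}. So FIRST(J) = {epsilon, a, c, f}.
FIRST(D): from D::=B we get {epsilon, a, c, f}; from D::=B c d we get {a, c, f}. So FIRST(D) = {epsilon, a, c, f}.
FIRST(B): from B::=S a D f we get {a, c, f}; from B::=D D we get {epsilon, a, c, f}; from B::=epsilon we get {epsilon}. So FIRST(B) = {epsilon, a, c, f}.
FOLLOW(S) includes $ since S is the start symbol.
FOLLOW(S): in B::=S a D f, S is followed by a D f with FIRST {a}. Thus FOLLOW(S) = {$, a}.
FOLLOW(J): in S::=J c f f, J is followed by c f f with FIRST {c}. Thus FOLLOW(J) = {c}.
FOLLOW(D): in J::=B a D c, D is followed by c with FIRST {c}; in B::=S a D f, D is followed by f with FIRST {f}; in B::=D D (occurrence 1), D is followed by D with FIRST {epsilon, a, c, f}; in B::=D D (occurrence 1), the suffix after D is nullable, so FOLLOW(D) ⊇ FOLLOW(B) = {a, c, f}; in B::=D D (occurrence 2), the suffix after D is empty, so FOLLOW(D) ⊇ FOLLOW(B) = {a, c, f}. Thus FOLLOW(D) = {a, c, f}.
FOLLOW(B): in J::=B a D c, B is followed by a D c with FIRST {a}; in D::=B, the suffix after B is empty, so FOLLOW(B) ⊇ FOLLOW(D) = {a, c, f}; in D::=B c d, B is followed by c d with FIRST {c}. Thus FOLLOW(B) = {a, c, f}.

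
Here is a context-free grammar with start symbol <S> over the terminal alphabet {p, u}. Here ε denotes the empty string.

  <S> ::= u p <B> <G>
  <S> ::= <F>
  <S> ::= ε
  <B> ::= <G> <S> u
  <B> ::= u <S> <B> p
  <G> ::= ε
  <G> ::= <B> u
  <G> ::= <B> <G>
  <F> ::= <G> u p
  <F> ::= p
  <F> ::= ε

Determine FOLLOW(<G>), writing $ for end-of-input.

{$, p, u}

FIRST(<S>): from <S>::=u p <B> <G> we get {u}; from <S>::=<F> we get {ε, p, u}; from <S>::=ε we get {ε}. So FIRST(<S>) = {ε, p, u}.
FIRST(<B>): from <B>::=<G> <S> u we get {p, u}; from <B>::=u <S> <B> p we get {u}. So FIRST(<B>) = {p, u}.
FIRST(<G>): from <G>::=ε we get {ε}; from <G>::=<B> u we get {p, u}; from <G>::=<B> <G> we get {p, u}. So FIRST(<G>) = {ε, p, u}.
FIRST(<F>): from <F>::=<G> u p we get {p, u}; from <F>::=p we get {p}; from <F>::=ε we get {ε}. So FIRST(<F>) = {ε, p, u}.
FOLLOW(<S>) includes $ since <S> is the start symbol.
FOLLOW(<S>): in <B>::=<G> <S> u, <S> is followed by u with FIRST {u}; in <B>::=u <S> <B> p, <S> is followed by <B> p with FIRST {p, u}. Thus FOLLOW(<S>) = {$, p, u}.
FOLLOW(<G>): in <S>::=u p <B> <G>, the suffix after <G> is empty, so FOLLOW(<G>) ⊇ FOLLOW(<S>) = {$, p, u}; in <B>::=<G> <S> u, <G> is followed by <S> u with FIRST {p, u}; in <G>::=<B> <G>, the suffix after <G> is empty (adds nothing new); in <F>::=<G> u p, <G> is followed by u p with FIRST {u}. Thus FOLLOW(<G>) = {$, p, u}.
FOLLOW(<B>): in <S>::=u p <B> <G>, <B> is followed by <G> with FIRST {ε, p, u}; in <S>::=u p <B> <G>, the suffix after <B> is nullable, so FOLLOW(<B>) ⊇ FOLLOW(<S>) = {$, p, u}; in <B>::=u <S> <B> p, <B> is followed by p with FIRST {p}; in <G>::=<B> u, <B> is followed by u with FIRST {u}; in <G>::=<B> <G>, <B> is followed by <G> with FIRST {ε, p, u}; in <G>::=<B> <G>, the suffix after <B> is nullable, so FOLLOW(<B>) ⊇ FOLLOW(<G>) = {$, p, u}. Thus FOLLOW(<B>) = {$, p, u}.
FOLLOW(<F>): in <S>::=<F>, the suffix after <F> is empty, so FOLLOW(<F>) ⊇ FOLLOW(<S>) = {$, p, u}. Thus FOLLOW(<F>) = {$, p, u}.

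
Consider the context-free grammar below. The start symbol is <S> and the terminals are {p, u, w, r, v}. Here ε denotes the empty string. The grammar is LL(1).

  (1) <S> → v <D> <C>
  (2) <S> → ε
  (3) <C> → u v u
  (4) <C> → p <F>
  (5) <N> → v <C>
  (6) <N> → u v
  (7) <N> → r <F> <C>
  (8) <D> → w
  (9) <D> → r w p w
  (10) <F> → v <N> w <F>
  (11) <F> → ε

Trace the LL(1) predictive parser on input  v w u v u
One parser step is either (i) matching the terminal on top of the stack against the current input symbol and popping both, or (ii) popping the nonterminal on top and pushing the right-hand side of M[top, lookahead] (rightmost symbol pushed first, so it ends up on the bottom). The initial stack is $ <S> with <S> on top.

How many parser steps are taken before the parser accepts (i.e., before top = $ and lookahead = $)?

step 1: stack=$ <S>  input=v w u v u $  — expand <S> → v <D> <C>
step 2: stack=$ <C> <D> v  input=v w u v u $  — match v
step 3: stack=$ <C> <D>  input=w u v u $  — expand <D> → w
step 4: stack=$ <C> w  input=w u v u $  — match w
step 5: stack=$ <C>  input=u v u $  — expand <C> → u v u
step 6: stack=$ u v u  input=u v u $  — match u
step 7: stack=$ u v  input=v u $  — match v
step 8: stack=$ u  input=u $  — match u
Accept reached after 8 steps.

8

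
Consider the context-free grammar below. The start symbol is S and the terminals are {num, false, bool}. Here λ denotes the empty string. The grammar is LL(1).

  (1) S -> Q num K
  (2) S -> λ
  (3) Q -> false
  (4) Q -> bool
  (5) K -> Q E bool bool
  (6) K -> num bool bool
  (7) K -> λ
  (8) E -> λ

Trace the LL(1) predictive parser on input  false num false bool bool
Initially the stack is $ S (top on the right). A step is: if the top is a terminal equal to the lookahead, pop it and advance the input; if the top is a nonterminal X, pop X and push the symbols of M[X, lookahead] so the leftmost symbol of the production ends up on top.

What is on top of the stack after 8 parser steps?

bool

     Stack                Input                        Action
  1  $ S                  false num false bool bool $  expand S -> Q num K
  2  $ K num Q            false num false bool bool $  expand Q -> false
  3  $ K num false        false num false bool bool $  match false
  4  $ K num              num false bool bool $        match num
  5  $ K                  false bool bool $            expand K -> Q E bool bool
  6  $ bool bool E Q      false bool bool $            expand Q -> false
  7  $ bool bool E false  false bool bool $            match false
  8  $ bool bool E        bool bool $                  expand E -> λ
Stack after step 8: $ bool bool (top = bool).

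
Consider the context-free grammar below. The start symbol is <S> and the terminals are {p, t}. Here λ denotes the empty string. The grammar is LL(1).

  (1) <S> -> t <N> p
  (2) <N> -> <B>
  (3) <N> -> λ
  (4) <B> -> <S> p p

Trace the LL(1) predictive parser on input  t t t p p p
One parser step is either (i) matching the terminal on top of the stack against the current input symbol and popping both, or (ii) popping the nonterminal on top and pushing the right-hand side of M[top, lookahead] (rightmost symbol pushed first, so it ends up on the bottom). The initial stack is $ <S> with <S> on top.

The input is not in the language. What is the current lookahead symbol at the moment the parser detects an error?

      Stack                  Input          Action
   1  $ <S>                  t t t p p p $  expand <S> -> t <N> p
   2  $ p <N> t              t t t p p p $  match t
   3  $ p <N>                t t p p p $    expand <N> -> <B>
   4  $ p <B>                t t p p p $    expand <B> -> <S> p p
   5  $ p p p <S>            t t p p p $    expand <S> -> t <N> p
   6  $ p p p p <N> t        t t p p p $    match t
   7  $ p p p p <N>          t p p p $      expand <N> -> <B>
   8  $ p p p p <B>          t p p p $      expand <B> -> <S> p p
   9  $ p p p p p p <S>      t p p p $      expand <S> -> t <N> p
  10  $ p p p p p p p <N> t  t p p p $      match t
  11  $ p p p p p p p <N>    p p p $        expand <N> -> λ
  12  $ p p p p p p p        p p p $        match p
  13  $ p p p p p p          p p $          match p
  14  $ p p p p p            p $            match p
  15  $ p p p p              $              error: top is terminal p but lookahead is $

$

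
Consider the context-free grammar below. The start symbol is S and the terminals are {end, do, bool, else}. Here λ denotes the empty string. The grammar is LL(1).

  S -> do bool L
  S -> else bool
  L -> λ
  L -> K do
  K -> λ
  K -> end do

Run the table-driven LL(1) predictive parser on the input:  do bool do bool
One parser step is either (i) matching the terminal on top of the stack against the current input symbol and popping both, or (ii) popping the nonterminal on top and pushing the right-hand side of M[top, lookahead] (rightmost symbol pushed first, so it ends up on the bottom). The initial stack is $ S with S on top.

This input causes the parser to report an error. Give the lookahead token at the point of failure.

step 1: stack=$ S  input=do bool do bool $  — expand S -> do bool L
step 2: stack=$ L bool do  input=do bool do bool $  — match do
step 3: stack=$ L bool  input=bool do bool $  — match bool
step 4: stack=$ L  input=do bool $  — expand L -> K do
step 5: stack=$ do K  input=do bool $  — expand K -> λ
step 6: stack=$ do  input=do bool $  — match do
step 7: stack=$  input=bool $  — error: stack empty but input remains

bool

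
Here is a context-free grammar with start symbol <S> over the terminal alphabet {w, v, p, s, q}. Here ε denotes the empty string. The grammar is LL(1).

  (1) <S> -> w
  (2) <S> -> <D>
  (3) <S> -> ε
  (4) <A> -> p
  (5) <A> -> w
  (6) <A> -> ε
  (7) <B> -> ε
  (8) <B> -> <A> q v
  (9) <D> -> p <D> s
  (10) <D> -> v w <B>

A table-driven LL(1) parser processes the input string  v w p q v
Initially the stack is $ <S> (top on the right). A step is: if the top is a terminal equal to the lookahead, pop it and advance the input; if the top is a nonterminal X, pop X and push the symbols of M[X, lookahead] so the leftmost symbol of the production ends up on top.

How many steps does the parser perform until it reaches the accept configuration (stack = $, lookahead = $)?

step 1: stack=$ <S>  input=v w p q v $  — expand <S> -> <D>
step 2: stack=$ <D>  input=v w p q v $  — expand <D> -> v w <B>
step 3: stack=$ <B> w v  input=v w p q v $  — match v
step 4: stack=$ <B> w  input=w p q v $  — match w
step 5: stack=$ <B>  input=p q v $  — expand <B> -> <A> q v
step 6: stack=$ v q <A>  input=p q v $  — expand <A> -> p
step 7: stack=$ v q p  input=p q v $  — match p
step 8: stack=$ v q  input=q v $  — match q
step 9: stack=$ v  input=v $  — match v
Accept reached after 9 steps.

9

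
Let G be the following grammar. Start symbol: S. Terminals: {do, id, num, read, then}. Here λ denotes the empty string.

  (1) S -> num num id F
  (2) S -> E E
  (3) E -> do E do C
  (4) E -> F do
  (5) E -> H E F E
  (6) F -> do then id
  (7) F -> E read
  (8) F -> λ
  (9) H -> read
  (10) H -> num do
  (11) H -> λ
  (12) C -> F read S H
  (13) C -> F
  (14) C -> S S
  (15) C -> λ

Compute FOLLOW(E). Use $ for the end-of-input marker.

FIRST(H): from H->read we get {read}; from H->num do we get {num}; from H->λ we get {λ}. So FIRST(H) = {λ, num, read}.
FIRST(S): from S->num num id F we get {num}; from S->E E we get {do, num, read}. So FIRST(S) = {do, num, read}.
FIRST(E): from E->do E do C we get {do}; from E->F do we get {do, num, read}; from E->H E F E we get {do, num, read}. So FIRST(E) = {do, num, read}.
FIRST(F): from F->do then id we get {do}; from F->E read we get {do, num, read}; from F->λ we get {λ}. So FIRST(F) = {λ, do, num, read}.
FIRST(C): from C->F read S H we get {do, num, read}; from C->F we get {λ, do, num, read}; from C->S S we get {do, num, read}; from C->λ we get {λ}. So FIRST(C) = {λ, do, num, read}.
FOLLOW(S) includes $ since S is the start symbol.
FOLLOW(S): in C->F read S H, S is followed by H with FIRST {λ, num, read}; in C->F read S H, the suffix after S is nullable, so FOLLOW(S) ⊇ FOLLOW(C) = {$, do, num, read}; in C->S S (occurrence 1), S is followed by S with FIRST {do, num, read}; in C->S S (occurrence 2), the suffix after S is empty, so FOLLOW(S) ⊇ FOLLOW(C) = {$, do, num, read}. Thus FOLLOW(S) = {$, do, num, read}.
FOLLOW(E): in S->E E (occurrence 1), E is followed by E with FIRST {do, num, read}; in S->E E (occurrence 2), the suffix after E is empty, so FOLLOW(E) ⊇ FOLLOW(S) = {$, do, num, read}; in E->do E do C, E is followed by do C with FIRST {do}; in E->H E F E (occurrence 1), E is followed by F E with FIRST {do, num, read}; in E->H E F E (occurrence 2), the suffix after E is empty (adds nothing new); in F->E read, E is followed by read with FIRST {read}. Thus FOLLOW(E) = {$, do, num, read}.
FOLLOW(C): in E->do E do C, the suffix after C is empty, so FOLLOW(C) ⊇ FOLLOW(E) = {$, do, num, read}. Thus FOLLOW(C) = {$, do, num, read}.
FOLLOW(F): in S->num num id F, the suffix after F is empty, so FOLLOW(F) ⊇ FOLLOW(S) = {$, do, num, read}; in E->F do, F is followed by do with FIRST {do}; in E->H E F E, F is followed by E with FIRST {do, num, read}; in C->F read S H, F is followed by read S H with FIRST {read}; in C->F, the suffix after F is empty, so FOLLOW(F) ⊇ FOLLOW(C) = {$, do, num, read}. Thus FOLLOW(F) = {$, do, num, read}.
FOLLOW(H): in E->H E F E, H is followed by E F E with FIRST {do, num, read}; in C->F read S H, the suffix after H is empty, so FOLLOW(H) ⊇ FOLLOW(C) = {$, do, num, read}. Thus FOLLOW(H) = {$, do, num, read}.

{$, do, num, read}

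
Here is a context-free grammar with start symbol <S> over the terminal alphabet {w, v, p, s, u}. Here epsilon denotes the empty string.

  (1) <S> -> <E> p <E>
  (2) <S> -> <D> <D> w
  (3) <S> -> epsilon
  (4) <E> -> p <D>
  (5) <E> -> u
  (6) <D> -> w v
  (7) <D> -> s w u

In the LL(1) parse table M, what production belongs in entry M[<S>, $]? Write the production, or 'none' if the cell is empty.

FIRST(<E>) = {p, u}
FIRST(<D>) = {s, w}
FIRST(<S>) = {epsilon, p, s, u, w}  (via <E> p <E>, <D> <D> w)
FOLLOW(<S>) includes $ since <S> is the start symbol.
FOLLOW(<S>): <S> appears on no right-hand side. Thus FOLLOW(<S>) = {$}.
For <S> -> <E> p <E>: FIRST(<E> p <E>) = {p, u}, so it goes in M[<S>, t] for t ∈ {p, u}.
For <S> -> <D> <D> w: FIRST(<D> <D> w) = {s, w}, so it goes in M[<S>, t] for t ∈ {s, w}.
For <S> -> epsilon: FIRST(epsilon) = {epsilon}, so it goes in M[<S>, t] for t ∈ {}; since epsilon ∈ FIRST, also for every t ∈ FOLLOW(<S>) = {$}.

<S> -> epsilon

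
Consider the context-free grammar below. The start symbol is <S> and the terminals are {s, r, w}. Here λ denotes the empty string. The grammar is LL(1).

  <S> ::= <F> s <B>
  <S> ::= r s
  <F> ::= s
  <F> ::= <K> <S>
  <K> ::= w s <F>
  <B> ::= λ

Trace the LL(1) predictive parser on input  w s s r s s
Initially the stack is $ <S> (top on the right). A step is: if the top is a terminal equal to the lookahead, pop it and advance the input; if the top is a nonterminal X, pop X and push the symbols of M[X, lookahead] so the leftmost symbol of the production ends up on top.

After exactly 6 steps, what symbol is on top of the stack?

s

     Stack                Input          Action
  1  $ <S>                w s s r s s $  expand <S> ::= <F> s <B>
  2  $ <B> s <F>          w s s r s s $  expand <F> ::= <K> <S>
  3  $ <B> s <S> <K>      w s s r s s $  expand <K> ::= w s <F>
  4  $ <B> s <S> <F> s w  w s s r s s $  match w
  5  $ <B> s <S> <F> s    s s r s s $    match s
  6  $ <B> s <S> <F>      s r s s $      expand <F> ::= s
Stack after step 6: $ <B> s <S> s (top = s).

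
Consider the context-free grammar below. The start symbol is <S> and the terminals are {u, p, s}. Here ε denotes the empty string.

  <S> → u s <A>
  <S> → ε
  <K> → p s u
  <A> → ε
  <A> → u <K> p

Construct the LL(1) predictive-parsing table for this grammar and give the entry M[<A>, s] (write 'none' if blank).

none

FIRST(<S>): from <S>→u s <A> we get {u}; from <S>→ε we get {ε}. So FIRST(<S>) = {ε, u}.
FIRST(<K>): from <K>→p s u we get {p}. So FIRST(<K>) = {p}.
FIRST(<A>): from <A>→ε we get {ε}; from <A>→u <K> p we get {u}. So FIRST(<A>) = {ε, u}.
FOLLOW(<S>) includes $ since <S> is the start symbol.
FOLLOW(<S>): <S> appears on no right-hand side. Thus FOLLOW(<S>) = {$}.
FOLLOW(<A>): in <S>→u s <A>, the suffix after <A> is empty, so FOLLOW(<A>) ⊇ FOLLOW(<S>) = {$}. Thus FOLLOW(<A>) = {$}.
For <A> → ε: FIRST(ε) = {ε}, so it goes in M[<A>, t] for t ∈ {}; since ε ∈ FIRST, also for every t ∈ FOLLOW(<A>) = {$}.
For <A> → u <K> p: FIRST(u <K> p) = {u}, so it goes in M[<A>, t] for t ∈ {u}.
None of these place a production in M[<A>, s].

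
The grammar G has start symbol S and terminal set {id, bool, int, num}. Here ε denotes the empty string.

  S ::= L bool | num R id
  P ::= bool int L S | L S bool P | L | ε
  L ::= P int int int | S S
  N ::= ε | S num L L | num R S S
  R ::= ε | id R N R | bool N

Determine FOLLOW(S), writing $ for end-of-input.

FIRST(R) = {ε, bool, id}
FIRST(S) = {bool, int, num}  (via L bool)
FIRST(N) = {ε, bool, int, num}  (via S num L L)
FIRST(P) = {ε, bool, int, num}  (via L S bool P, L)
FIRST(L) = {bool, int, num}  (via P int int int, S S)
FOLLOW(S) includes $ since S is the start symbol.
FOLLOW(P): in P::=L S bool P, the suffix after P is empty (adds nothing new); in L::=P int int int, P is followed by int int int with FIRST {int}. Thus FOLLOW(P) = {int}.
FOLLOW(R): in S::=num R id, R is followed by id with FIRST {id}; in N::=num R S S, R is followed by S S with FIRST {bool, int, num}; in R::=id R N R (occurrence 1), R is followed by N R with FIRST {ε, bool, id, int, num}; in R::=id R N R (occurrence 1), the suffix after R is nullable (adds nothing new); in R::=id R N R (occurrence 2), the suffix after R is empty (adds nothing new). Thus FOLLOW(R) = {bool, id, int, num}.
FOLLOW(N): in R::=id R N R, N is followed by R with FIRST {ε, bool, id}; in R::=id R N R, the suffix after N is nullable, so FOLLOW(N) ⊇ FOLLOW(R) = {bool, id, int, num}; in R::=bool N, the suffix after N is empty, so FOLLOW(N) ⊇ FOLLOW(R) = {bool, id, int, num}. Thus FOLLOW(N) = {bool, id, int, num}.
FOLLOW(L): in S::=L bool, L is followed by bool with FIRST {bool}; in P::=bool int L S, L is followed by S with FIRST {bool, int, num}; in P::=L S bool P, L is followed by S bool P with FIRST {bool, int, num}; in P::=L, the suffix after L is empty, so FOLLOW(L) ⊇ FOLLOW(P) = {int}; in N::=S num L L (occurrence 1), L is followed by L with FIRST {bool, int, num}; in N::=S num L L (occurrence 2), the suffix after L is empty, so FOLLOW(L) ⊇ FOLLOW(N) = {bool, id, int, num}. Thus FOLLOW(L) = {bool, id, int, num}.
FOLLOW(S): in P::=bool int L S, the suffix after S is empty, so FOLLOW(S) ⊇ FOLLOW(P) = {int}; in P::=L S bool P, S is followed by bool P with FIRST {bool}; in L::=S S (occurrence 1), S is followed by S with FIRST {bool, int, num}; in L::=S S (occurrence 2), the suffix after S is empty, so FOLLOW(S) ⊇ FOLLOW(L) = {bool, id, int, num}; in N::=S num L L, S is followed by num L L with FIRST {num}; in N::=num R S S (occurrence 1), S is followed by S with FIRST {bool, int, num}; in N::=num R S S (occurrence 2), the suffix after S is empty, so FOLLOW(S) ⊇ FOLLOW(N) = {bool, id, int, num}. Thus FOLLOW(S) = {$, bool, id, int, num}.

{$, bool, id, int, num}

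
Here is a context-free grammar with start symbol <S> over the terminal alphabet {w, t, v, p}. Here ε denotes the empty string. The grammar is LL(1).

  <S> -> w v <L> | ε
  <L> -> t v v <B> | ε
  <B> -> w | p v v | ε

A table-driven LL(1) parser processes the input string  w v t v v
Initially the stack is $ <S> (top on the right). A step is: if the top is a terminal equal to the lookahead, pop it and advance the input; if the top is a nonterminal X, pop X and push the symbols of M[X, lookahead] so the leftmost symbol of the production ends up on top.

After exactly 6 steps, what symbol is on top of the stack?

v

step 1: stack=$ <S>  input=w v t v v $  — expand <S> -> w v <L>
step 2: stack=$ <L> v w  input=w v t v v $  — match w
step 3: stack=$ <L> v  input=v t v v $  — match v
step 4: stack=$ <L>  input=t v v $  — expand <L> -> t v v <B>
step 5: stack=$ <B> v v t  input=t v v $  — match t
step 6: stack=$ <B> v v  input=v v $  — match v
Stack after step 6: $ <B> v (top = v).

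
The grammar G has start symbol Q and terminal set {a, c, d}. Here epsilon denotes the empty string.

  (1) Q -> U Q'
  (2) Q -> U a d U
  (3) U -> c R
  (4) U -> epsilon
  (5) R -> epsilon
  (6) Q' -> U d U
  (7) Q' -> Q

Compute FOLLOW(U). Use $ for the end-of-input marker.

FIRST(U) = {epsilon, c}
FIRST(R) = {epsilon}
FIRST(Q) = {a, c, d}  (via U Q', U a d U)
FIRST(Q') = {a, c, d}  (via U d U, Q)
FOLLOW(Q) includes $ since Q is the start symbol.
FOLLOW(Q): in Q'->Q, the suffix after Q is empty, so FOLLOW(Q) ⊇ FOLLOW(Q') = {$}. Thus FOLLOW(Q) = {$}.
FOLLOW(Q'): in Q->U Q', the suffix after Q' is empty, so FOLLOW(Q') ⊇ FOLLOW(Q) = {$}. Thus FOLLOW(Q') = {$}.
FOLLOW(U): in Q->U Q', U is followed by Q' with FIRST {a, c, d}; in Q->U a d U (occurrence 1), U is followed by a d U with FIRST {a}; in Q->U a d U (occurrence 2), the suffix after U is empty, so FOLLOW(U) ⊇ FOLLOW(Q) = {$}; in Q'->U d U (occurrence 1), U is followed by d U with FIRST {d}; in Q'->U d U (occurrence 2), the suffix after U is empty, so FOLLOW(U) ⊇ FOLLOW(Q') = {$}. Thus FOLLOW(U) = {$, a, c, d}.
FOLLOW(R): in U->c R, the suffix after R is empty, so FOLLOW(R) ⊇ FOLLOW(U) = {$, a, c, d}. Thus FOLLOW(R) = {$, a, c, d}.

{$, a, c, d}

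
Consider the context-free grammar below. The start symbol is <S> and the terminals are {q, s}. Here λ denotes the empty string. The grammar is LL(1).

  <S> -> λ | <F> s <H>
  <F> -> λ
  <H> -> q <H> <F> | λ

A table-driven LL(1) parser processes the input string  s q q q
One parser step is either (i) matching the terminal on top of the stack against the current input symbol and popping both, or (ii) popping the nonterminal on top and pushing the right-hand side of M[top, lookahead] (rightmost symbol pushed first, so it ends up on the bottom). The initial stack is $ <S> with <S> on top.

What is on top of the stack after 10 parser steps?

      Stack                Input      Action
   1  $ <S>                s q q q $  expand <S> -> <F> s <H>
   2  $ <H> s <F>          s q q q $  expand <F> -> λ
   3  $ <H> s              s q q q $  match s
   4  $ <H>                q q q $    expand <H> -> q <H> <F>
   5  $ <F> <H> q          q q q $    match q
   6  $ <F> <H>            q q $      expand <H> -> q <H> <F>
   7  $ <F> <F> <H> q      q q $      match q
   8  $ <F> <F> <H>        q $        expand <H> -> q <H> <F>
   9  $ <F> <F> <F> <H> q  q $        match q
  10  $ <F> <F> <F> <H>    $          expand <H> -> λ
Stack after step 10: $ <F> <F> <F> (top = <F>).

<F>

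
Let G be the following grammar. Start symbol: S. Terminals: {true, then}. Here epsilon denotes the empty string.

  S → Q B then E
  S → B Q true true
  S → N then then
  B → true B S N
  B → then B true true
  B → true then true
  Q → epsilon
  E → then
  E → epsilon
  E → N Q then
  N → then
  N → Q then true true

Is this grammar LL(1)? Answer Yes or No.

FIRST(S) = {then, true}
FIRST(B) = {then, true}
FIRST(Q) = {epsilon}
FIRST(E) = {epsilon, then}
FIRST(N) = {then}
FOLLOW(S) = {$, then}
FOLLOW(B) = {then, true}
FOLLOW(Q) = {then, true}
FOLLOW(E) = {$, then}
FOLLOW(N) = {then, true}
Cell M[B, true] receives both B → true B S N and B → true then true — the grammar is not LL(1).

No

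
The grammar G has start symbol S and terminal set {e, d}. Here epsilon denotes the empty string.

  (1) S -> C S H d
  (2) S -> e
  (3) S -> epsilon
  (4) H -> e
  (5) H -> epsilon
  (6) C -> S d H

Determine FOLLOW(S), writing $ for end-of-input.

{$, d, e}

FIRST(H) = {epsilon, e}
FIRST(S) = {epsilon, d, e}  (via C S H d)
FIRST(C) = {d, e}  (via S d H)
FOLLOW(S) includes $ since S is the start symbol.
FOLLOW(S): in S->C S H d, S is followed by H d with FIRST {d, e}; in C->S d H, S is followed by d H with FIRST {d}. Thus FOLLOW(S) = {$, d, e}.
FOLLOW(C): in S->C S H d, C is followed by S H d with FIRST {d, e}. Thus FOLLOW(C) = {d, e}.
FOLLOW(H): in S->C S H d, H is followed by d with FIRST {d}; in C->S d H, the suffix after H is empty, so FOLLOW(H) ⊇ FOLLOW(C) = {d, e}. Thus FOLLOW(H) = {d, e}.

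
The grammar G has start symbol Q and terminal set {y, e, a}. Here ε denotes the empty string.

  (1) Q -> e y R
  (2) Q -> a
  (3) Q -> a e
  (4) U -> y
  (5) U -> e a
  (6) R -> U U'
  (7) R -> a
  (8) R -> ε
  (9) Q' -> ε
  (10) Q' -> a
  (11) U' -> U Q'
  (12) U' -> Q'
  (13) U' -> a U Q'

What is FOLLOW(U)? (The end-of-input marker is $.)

FIRST(Q): from Q->e y R we get {e}; from Q->a we get {a}; from Q->a e we get {a}. So FIRST(Q) = {a, e}.
FIRST(U): from U->y we get {y}; from U->e a we get {e}. So FIRST(U) = {e, y}.
FIRST(Q'): from Q'->ε we get {ε}; from Q'->a we get {a}. So FIRST(Q') = {ε, a}.
FIRST(R): from R->U U' we get {e, y}; from R->a we get {a}; from R->ε we get {ε}. So FIRST(R) = {ε, a, e, y}.
FIRST(U'): from U'->U Q' we get {e, y}; from U'->Q' we get {ε, a}; from U'->a U Q' we get {a}. So FIRST(U') = {ε, a, e, y}.
FOLLOW(Q) includes $ since Q is the start symbol.
FOLLOW(Q): Q appears on no right-hand side. Thus FOLLOW(Q) = {$}.
FOLLOW(R): in Q->e y R, the suffix after R is empty, so FOLLOW(R) ⊇ FOLLOW(Q) = {$}. Thus FOLLOW(R) = {$}.
FOLLOW(U'): in R->U U', the suffix after U' is empty, so FOLLOW(U') ⊇ FOLLOW(R) = {$}. Thus FOLLOW(U') = {$}.
FOLLOW(U): in R->U U', U is followed by U' with FIRST {ε, a, e, y}; in R->U U', the suffix after U is nullable, so FOLLOW(U) ⊇ FOLLOW(R) = {$}; in U'->U Q', U is followed by Q' with FIRST {ε, a}; in U'->U Q', the suffix after U is nullable, so FOLLOW(U) ⊇ FOLLOW(U') = {$}; in U'->a U Q', U is followed by Q' with FIRST {ε, a}; in U'->a U Q', the suffix after U is nullable, so FOLLOW(U) ⊇ FOLLOW(U') = {$}. Thus FOLLOW(U) = {$, a, e, y}.
FOLLOW(Q'): in U'->U Q', the suffix after Q' is empty, so FOLLOW(Q') ⊇ FOLLOW(U') = {$}; in U'->Q', the suffix after Q' is empty, so FOLLOW(Q') ⊇ FOLLOW(U') = {$}; in U'->a U Q', the suffix after Q' is empty, so FOLLOW(Q') ⊇ FOLLOW(U') = {$}. Thus FOLLOW(Q') = {$}.

{$, a, e, y}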